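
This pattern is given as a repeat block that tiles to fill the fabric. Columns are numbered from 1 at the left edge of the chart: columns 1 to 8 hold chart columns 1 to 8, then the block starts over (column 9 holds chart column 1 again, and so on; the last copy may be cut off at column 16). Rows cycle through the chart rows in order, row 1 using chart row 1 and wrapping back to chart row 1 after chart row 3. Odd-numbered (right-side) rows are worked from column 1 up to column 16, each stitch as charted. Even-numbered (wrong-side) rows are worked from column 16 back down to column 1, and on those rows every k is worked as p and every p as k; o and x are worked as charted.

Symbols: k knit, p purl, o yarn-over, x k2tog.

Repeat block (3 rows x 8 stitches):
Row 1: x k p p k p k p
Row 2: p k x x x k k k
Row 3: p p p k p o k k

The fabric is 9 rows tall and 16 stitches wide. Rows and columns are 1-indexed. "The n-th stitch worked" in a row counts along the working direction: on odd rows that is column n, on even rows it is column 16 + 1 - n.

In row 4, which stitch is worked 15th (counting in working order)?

Row 4 uses chart row ((4-1) mod 3)+1 = 1. Row 4 is even, so WS.
Chart row 1 tiled across columns 1-16: x k p p k p k p x k p p k p k p
Wrong side: read the tiled row from column 16 down to 1 and exchange k with p (leave o, x).
Row 4 as worked: k p k p k k p x k p k p k k p x
The 15th stitch worked is p.

Result:
p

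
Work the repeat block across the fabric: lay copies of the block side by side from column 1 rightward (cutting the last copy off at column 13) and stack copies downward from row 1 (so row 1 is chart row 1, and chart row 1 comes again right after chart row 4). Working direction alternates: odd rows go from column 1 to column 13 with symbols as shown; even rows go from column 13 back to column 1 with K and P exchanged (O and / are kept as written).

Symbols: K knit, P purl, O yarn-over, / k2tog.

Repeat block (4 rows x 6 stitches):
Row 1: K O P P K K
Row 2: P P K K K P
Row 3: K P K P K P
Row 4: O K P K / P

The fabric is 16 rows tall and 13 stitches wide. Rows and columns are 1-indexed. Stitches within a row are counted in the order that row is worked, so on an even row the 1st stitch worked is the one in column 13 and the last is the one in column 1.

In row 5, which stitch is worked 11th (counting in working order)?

Result:
K

Derivation:
For row 5: chart row = ((5-1) mod 4) + 1 = 1; this is a RS (odd) row.
Chart row 1 tiled across columns 1-13: K O P P K K K O P P K K K
RS row: no reversal, no swap; stitch n worked = column n.
The 11th stitch worked is K.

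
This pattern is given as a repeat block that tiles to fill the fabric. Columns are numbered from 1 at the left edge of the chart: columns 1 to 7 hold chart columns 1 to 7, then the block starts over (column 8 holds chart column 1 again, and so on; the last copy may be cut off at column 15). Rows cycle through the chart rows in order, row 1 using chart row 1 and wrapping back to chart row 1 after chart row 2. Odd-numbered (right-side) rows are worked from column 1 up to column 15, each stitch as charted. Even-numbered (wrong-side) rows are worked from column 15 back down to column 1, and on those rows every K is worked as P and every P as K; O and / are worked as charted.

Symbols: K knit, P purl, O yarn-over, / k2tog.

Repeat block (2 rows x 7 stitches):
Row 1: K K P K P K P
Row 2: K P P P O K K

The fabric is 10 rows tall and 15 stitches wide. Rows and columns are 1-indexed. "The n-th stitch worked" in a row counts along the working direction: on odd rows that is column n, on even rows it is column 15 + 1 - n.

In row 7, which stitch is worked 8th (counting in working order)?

Result:
K

Derivation:
Row 7 uses chart row ((7-1) mod 2)+1 = 1. Row 7 is odd, so RS.
Chart row 1 tiled across columns 1-15: K K P K P K P K K P K P K P K
Right side: take the tiled row as-is (worked left to right from column 1).
Stitch 8 in working order -> K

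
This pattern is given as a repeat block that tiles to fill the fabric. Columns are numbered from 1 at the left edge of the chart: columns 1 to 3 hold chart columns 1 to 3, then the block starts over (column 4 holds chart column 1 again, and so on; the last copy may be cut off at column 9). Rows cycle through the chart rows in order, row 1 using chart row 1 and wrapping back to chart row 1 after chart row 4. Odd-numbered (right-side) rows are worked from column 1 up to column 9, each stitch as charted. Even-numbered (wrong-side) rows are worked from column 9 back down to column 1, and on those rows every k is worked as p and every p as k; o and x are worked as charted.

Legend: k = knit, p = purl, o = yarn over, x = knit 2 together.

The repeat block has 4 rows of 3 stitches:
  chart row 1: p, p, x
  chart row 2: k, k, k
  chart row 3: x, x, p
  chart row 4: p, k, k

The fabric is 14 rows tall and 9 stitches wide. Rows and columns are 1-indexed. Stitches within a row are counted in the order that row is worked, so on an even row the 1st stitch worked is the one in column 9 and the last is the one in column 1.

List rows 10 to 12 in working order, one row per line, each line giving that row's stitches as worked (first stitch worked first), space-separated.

Row 10: chart row 2, WS - tiled (columns 1-9): k k k k k k k k k; work from column 9 back to 1 with k<->p swapped.
Row 11: chart row 3, RS - tile across columns 1-9 and work as-is.
Row 12: chart row 4, WS - tiled (columns 1-9): p k k p k k p k k; work from column 9 back to 1 with k<->p swapped.

== ROWS AS WORKED ==
p p p p p p p p p
x x p x x p x x p
p p k p p k p p k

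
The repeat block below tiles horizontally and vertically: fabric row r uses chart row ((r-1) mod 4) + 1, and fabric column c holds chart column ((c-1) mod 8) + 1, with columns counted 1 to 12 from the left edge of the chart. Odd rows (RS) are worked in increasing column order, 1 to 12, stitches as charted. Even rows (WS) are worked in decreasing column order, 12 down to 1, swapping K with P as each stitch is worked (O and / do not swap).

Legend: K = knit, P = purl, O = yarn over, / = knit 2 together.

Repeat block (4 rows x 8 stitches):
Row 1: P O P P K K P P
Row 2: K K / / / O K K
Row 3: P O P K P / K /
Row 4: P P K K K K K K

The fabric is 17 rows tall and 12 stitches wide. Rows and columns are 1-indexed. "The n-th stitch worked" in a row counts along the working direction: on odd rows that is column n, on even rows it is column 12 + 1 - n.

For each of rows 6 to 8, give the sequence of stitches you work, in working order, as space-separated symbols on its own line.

Rows as worked:
/ / P P P P O / / / P P
P O P K P / K / P O P K
P P K K P P P P P P K K

Derivation:
Row 6: chart row 2, WS - tiled (columns 1-12): K K / / / O K K K K / /; work from column 12 back to 1 with K<->P swapped.
Row 7: chart row 3, RS - tile across columns 1-12 and work as-is.
Row 8: chart row 4, WS - tiled (columns 1-12): P P K K K K K K P P K K; work from column 12 back to 1 with K<->P swapped.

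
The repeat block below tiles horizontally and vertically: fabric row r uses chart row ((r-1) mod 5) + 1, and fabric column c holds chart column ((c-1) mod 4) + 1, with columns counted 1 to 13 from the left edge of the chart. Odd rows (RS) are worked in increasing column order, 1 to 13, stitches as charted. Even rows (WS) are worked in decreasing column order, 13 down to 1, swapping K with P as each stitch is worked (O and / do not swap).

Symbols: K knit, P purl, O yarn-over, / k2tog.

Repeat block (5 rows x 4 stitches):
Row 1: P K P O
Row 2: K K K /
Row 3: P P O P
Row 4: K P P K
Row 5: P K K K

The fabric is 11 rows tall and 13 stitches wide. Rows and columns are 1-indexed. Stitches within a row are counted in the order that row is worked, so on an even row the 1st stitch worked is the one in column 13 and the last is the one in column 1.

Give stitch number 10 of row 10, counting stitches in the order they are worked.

Row 10 uses chart row ((10-1) mod 5)+1 = 5. Row 10 is even, so WS.
Chart row 5 tiled across columns 1-13: P K K K P K K K P K K K P
WS: work from column 13 back to column 1 (reverse the tiled row), swapping K<->P (O and / unchanged).
Row 10 as worked: K P P P K P P P K P P P K
The 10th stitch worked is P.

== STITCH ==
P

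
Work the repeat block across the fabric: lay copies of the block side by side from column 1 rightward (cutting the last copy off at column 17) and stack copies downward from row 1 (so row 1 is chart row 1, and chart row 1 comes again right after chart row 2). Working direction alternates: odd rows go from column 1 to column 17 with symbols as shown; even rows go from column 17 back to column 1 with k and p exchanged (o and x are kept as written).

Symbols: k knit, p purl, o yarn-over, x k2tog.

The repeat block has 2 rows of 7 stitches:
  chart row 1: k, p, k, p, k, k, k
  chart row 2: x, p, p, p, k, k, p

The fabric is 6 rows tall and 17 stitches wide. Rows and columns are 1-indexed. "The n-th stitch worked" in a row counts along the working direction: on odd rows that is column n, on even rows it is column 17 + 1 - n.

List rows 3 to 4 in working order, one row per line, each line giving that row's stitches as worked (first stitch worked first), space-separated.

Row 3: chart row 1, RS - tile across columns 1-17 and work as-is.
Row 4: chart row 2, WS - tiled (columns 1-17): x p p p k k p x p p p k k p x p p; work from column 17 back to 1 with k<->p swapped.

== ROWS AS WORKED ==
k p k p k k k k p k p k k k k p k
k k x k p p k k k x k p p k k k x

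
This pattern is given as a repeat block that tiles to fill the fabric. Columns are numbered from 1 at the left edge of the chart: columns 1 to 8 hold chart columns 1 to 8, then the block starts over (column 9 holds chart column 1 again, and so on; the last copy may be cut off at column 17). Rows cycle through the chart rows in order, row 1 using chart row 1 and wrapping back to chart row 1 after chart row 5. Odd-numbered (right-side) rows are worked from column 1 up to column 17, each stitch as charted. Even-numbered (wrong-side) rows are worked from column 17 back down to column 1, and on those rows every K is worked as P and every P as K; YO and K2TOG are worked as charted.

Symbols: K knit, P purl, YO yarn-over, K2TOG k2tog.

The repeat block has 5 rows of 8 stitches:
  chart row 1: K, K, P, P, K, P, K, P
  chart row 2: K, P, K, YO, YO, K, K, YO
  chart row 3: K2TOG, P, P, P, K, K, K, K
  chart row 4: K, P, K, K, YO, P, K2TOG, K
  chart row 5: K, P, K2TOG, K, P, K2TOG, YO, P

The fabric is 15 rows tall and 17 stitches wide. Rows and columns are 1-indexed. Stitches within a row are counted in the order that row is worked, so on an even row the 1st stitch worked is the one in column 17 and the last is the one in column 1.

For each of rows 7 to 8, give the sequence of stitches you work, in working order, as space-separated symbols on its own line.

== ROWS AS WORKED ==
K P K YO YO K K YO K P K YO YO K K YO K
K2TOG P P P P K K K K2TOG P P P P K K K K2TOG

Derivation:
Row 7: chart row 2, RS - tile across columns 1-17 and work as-is.
Row 8: chart row 3, WS - tiled (columns 1-17): K2TOG P P P K K K K K2TOG P P P K K K K K2TOG; work from column 17 back to 1 with K<->P swapped.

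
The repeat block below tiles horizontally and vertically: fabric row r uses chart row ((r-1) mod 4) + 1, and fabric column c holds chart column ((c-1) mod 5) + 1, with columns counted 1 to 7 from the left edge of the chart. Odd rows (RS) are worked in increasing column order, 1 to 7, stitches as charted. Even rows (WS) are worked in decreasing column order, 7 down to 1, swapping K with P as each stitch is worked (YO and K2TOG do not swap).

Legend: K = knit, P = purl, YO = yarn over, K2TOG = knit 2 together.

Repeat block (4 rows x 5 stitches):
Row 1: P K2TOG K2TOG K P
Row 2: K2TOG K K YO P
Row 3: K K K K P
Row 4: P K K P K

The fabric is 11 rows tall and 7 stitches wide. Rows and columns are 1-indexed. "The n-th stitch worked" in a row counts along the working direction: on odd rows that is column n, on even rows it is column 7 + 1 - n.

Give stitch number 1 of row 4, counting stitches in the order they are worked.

Result:
P

Derivation:
For row 4: chart row = ((4-1) mod 4) + 1 = 4; this is a WS (even) row.
Chart row 4 tiled across columns 1-7: P K K P K P K
WS: work from column 7 back to column 1 (reverse the tiled row), swapping K<->P (YO and K2TOG unchanged).
Row 4 as worked: P K P K P P K
Stitch 1 in working order -> P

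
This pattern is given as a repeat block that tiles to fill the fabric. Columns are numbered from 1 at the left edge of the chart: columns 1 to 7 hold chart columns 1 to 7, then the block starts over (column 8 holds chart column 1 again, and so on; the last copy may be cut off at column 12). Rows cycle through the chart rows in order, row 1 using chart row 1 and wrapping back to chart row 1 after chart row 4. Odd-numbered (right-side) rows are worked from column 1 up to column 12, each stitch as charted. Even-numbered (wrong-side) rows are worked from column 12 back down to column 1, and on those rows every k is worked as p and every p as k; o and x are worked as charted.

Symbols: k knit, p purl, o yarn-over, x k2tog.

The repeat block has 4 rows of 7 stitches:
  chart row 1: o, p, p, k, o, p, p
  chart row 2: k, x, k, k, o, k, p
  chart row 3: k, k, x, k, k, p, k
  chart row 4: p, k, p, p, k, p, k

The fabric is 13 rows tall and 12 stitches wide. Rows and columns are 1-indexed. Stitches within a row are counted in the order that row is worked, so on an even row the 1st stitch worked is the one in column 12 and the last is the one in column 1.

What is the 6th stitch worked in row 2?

Row 2: (2-1) mod 4 = 1, so use chart row 2. Even row -> WS.
Chart row 2 tiled across columns 1-12: k x k k o k p k x k k o
Wrong side: read the tiled row from column 12 down to 1 and exchange k with p (leave o, x).
Row 2 as worked: o p p x p k p o p p x p
Counting 6 along the worked row gives k.

Result:
k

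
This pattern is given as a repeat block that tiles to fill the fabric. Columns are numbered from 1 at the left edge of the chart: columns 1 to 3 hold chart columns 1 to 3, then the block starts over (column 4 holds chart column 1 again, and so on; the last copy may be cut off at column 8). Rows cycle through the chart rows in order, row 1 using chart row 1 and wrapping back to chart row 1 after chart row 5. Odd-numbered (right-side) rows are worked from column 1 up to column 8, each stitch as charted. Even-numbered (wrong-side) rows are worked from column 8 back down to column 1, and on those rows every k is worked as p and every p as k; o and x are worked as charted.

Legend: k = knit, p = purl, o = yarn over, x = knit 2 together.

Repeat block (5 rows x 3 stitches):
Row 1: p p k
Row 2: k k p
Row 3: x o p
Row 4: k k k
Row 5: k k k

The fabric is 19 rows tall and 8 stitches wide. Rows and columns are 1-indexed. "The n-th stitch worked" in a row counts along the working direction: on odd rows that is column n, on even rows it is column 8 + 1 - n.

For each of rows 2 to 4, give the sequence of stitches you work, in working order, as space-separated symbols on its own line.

== ROWS AS WORKED ==
p p k p p k p p
x o p x o p x o
p p p p p p p p

Derivation:
Row 2: chart row 2, WS - tiled (columns 1-8): k k p k k p k k; work from column 8 back to 1 with k<->p swapped.
Row 3: chart row 3, RS - tile across columns 1-8 and work as-is.
Row 4: chart row 4, WS - tiled (columns 1-8): k k k k k k k k; work from column 8 back to 1 with k<->p swapped.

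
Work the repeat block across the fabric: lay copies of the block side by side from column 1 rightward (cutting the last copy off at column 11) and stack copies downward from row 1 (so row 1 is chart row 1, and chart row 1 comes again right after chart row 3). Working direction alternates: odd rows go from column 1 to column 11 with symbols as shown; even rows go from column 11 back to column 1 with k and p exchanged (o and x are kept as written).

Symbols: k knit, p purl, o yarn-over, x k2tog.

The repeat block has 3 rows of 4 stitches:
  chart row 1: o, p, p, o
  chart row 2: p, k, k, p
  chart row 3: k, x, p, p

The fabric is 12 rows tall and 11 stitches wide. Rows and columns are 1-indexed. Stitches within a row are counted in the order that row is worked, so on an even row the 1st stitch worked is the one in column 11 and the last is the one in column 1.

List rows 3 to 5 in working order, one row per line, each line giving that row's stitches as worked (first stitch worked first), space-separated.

Row 3: chart row 3, RS - tile across columns 1-11 and work as-is.
Row 4: chart row 1, WS - tiled (columns 1-11): o p p o o p p o o p p; work from column 11 back to 1 with k<->p swapped.
Row 5: chart row 2, RS - tile across columns 1-11 and work as-is.

== ROWS AS WORKED ==
k x p p k x p p k x p
k k o o k k o o k k o
p k k p p k k p p k k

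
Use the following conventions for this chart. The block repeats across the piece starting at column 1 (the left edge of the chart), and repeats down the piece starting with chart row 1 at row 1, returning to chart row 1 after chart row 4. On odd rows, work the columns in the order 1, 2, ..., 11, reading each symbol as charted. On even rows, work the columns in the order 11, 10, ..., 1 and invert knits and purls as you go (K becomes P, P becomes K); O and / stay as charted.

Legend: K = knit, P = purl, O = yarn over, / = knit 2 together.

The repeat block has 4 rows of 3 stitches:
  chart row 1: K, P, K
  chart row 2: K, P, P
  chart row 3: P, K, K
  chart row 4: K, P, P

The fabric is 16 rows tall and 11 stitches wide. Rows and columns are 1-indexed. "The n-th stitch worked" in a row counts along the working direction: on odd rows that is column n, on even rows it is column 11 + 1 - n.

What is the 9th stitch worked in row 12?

Row 12 uses chart row ((12-1) mod 4)+1 = 4. Row 12 is even, so WS.
Chart row 4 tiled across columns 1-11: K P P K P P K P P K P
WS: work from column 11 back to column 1 (reverse the tiled row), swapping K<->P (O and / unchanged).
Row 12 as worked: K P K K P K K P K K P
Stitch 9 in working order -> K

== STITCH ==
K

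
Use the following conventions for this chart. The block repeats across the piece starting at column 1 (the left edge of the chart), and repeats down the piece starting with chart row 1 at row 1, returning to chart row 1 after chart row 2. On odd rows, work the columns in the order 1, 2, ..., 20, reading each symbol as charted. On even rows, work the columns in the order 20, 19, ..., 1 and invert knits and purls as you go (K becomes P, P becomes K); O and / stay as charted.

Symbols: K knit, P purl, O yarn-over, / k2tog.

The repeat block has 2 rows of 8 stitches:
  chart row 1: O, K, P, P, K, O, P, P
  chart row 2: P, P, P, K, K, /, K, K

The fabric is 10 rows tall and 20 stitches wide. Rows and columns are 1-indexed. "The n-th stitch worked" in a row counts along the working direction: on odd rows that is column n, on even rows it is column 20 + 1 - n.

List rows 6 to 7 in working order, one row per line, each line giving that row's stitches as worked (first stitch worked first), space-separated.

Row 6: chart row 2, WS - tiled (columns 1-20): P P P K K / K K P P P K K / K K P P P K; work from column 20 back to 1 with K<->P swapped.
Row 7: chart row 1, RS - tile across columns 1-20 and work as-is.

Result:
P K K K P P / P P K K K P P / P P K K K
O K P P K O P P O K P P K O P P O K P P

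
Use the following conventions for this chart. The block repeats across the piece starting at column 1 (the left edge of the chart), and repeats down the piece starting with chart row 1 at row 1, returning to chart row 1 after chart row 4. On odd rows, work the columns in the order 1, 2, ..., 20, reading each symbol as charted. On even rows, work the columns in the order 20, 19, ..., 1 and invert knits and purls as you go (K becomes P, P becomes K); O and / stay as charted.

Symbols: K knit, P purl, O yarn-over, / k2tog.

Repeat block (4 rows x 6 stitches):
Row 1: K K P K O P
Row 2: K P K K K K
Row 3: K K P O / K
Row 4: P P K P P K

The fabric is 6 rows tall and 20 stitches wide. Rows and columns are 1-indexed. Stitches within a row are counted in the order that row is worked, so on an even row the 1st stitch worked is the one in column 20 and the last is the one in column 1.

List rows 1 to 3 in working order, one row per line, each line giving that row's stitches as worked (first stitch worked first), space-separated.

Rows as worked:
K K P K O P K K P K O P K K P K O P K K
K P P P P P K P P P P P K P P P P P K P
K K P O / K K K P O / K K K P O / K K K

Derivation:
Row 1: chart row 1, RS - tile across columns 1-20 and work as-is.
Row 2: chart row 2, WS - tiled (columns 1-20): K P K K K K K P K K K K K P K K K K K P; work from column 20 back to 1 with K<->P swapped.
Row 3: chart row 3, RS - tile across columns 1-20 and work as-is.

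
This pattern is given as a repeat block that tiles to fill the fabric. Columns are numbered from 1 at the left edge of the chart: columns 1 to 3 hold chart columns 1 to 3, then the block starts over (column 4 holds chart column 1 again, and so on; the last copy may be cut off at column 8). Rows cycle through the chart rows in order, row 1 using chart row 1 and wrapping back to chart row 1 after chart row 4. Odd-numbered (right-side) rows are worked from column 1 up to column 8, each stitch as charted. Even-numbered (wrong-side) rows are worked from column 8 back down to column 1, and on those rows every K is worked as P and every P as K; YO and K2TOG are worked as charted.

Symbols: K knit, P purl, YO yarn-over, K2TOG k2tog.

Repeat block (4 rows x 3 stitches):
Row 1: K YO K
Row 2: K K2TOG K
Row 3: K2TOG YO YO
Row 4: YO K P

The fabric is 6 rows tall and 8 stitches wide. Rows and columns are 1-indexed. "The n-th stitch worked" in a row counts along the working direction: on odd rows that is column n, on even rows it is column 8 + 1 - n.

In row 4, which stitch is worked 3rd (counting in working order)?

Stitch:
K

Derivation:
Row 4 uses chart row ((4-1) mod 4)+1 = 4. Row 4 is even, so WS.
Chart row 4 tiled across columns 1-8: YO K P YO K P YO K
WS: work from column 8 back to column 1 (reverse the tiled row), swapping K<->P (YO and K2TOG unchanged).
Row 4 as worked: P YO K P YO K P YO
Counting 3 along the worked row gives K.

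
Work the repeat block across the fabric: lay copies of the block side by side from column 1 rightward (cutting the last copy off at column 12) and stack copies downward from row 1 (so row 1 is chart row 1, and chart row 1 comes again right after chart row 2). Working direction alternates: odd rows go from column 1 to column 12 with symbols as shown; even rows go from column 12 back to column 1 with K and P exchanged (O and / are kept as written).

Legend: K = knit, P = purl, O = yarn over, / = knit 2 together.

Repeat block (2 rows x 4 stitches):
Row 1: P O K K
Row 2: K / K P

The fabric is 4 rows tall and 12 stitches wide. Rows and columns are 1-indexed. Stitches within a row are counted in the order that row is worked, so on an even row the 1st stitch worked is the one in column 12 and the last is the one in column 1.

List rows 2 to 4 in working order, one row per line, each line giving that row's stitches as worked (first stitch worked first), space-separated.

Row 2: chart row 2, WS - tiled (columns 1-12): K / K P K / K P K / K P; work from column 12 back to 1 with K<->P swapped.
Row 3: chart row 1, RS - tile across columns 1-12 and work as-is.
Row 4: chart row 2, WS - tiled (columns 1-12): K / K P K / K P K / K P; work from column 12 back to 1 with K<->P swapped.

Result:
K P / P K P / P K P / P
P O K K P O K K P O K K
K P / P K P / P K P / P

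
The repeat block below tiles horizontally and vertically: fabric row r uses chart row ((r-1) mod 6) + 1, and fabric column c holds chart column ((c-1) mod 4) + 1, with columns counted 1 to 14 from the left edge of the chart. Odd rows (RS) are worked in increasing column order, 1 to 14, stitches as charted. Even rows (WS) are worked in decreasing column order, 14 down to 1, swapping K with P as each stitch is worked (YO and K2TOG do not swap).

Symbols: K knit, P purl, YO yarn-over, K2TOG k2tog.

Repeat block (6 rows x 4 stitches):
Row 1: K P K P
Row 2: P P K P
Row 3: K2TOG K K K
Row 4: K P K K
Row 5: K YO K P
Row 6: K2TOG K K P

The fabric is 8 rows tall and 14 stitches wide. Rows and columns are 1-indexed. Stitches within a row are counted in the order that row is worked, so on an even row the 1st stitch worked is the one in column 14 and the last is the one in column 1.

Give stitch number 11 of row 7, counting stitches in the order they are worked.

Row 7: (7-1) mod 6 = 0, so use chart row 1. Odd row -> RS.
Chart row 1 tiled across columns 1-14: K P K P K P K P K P K P K P
Right side: take the tiled row as-is (worked left to right from column 1).
Stitch 11 in working order -> K

== STITCH ==
K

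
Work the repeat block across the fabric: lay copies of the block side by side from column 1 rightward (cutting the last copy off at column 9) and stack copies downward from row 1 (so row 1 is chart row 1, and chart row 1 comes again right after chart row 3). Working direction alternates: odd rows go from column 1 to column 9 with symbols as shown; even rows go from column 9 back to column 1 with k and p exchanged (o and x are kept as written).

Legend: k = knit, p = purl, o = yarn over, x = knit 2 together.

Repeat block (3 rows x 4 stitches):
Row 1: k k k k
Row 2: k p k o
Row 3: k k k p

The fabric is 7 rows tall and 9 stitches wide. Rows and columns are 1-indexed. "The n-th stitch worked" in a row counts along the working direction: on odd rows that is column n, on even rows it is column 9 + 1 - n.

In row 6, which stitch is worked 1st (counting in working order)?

Result:
p

Derivation:
Row 6: (6-1) mod 3 = 2, so use chart row 3. Even row -> WS.
Chart row 3 tiled across columns 1-9: k k k p k k k p k
Wrong side: read the tiled row from column 9 down to 1 and exchange k with p (leave o, x).
Row 6 as worked: p k p p p k p p p
Counting 1 along the worked row gives p.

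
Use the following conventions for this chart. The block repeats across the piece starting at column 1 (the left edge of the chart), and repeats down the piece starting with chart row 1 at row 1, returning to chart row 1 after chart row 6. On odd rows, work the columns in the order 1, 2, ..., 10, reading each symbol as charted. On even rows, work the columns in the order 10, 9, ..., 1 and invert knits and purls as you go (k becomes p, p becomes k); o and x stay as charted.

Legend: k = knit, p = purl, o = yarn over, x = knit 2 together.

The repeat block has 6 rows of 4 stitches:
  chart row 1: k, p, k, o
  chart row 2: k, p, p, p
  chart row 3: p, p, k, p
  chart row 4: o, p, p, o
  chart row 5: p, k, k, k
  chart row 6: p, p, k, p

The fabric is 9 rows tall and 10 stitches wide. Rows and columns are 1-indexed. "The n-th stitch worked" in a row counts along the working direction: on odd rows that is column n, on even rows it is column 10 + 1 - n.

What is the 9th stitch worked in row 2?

For row 2: chart row = ((2-1) mod 6) + 1 = 2; this is a WS (even) row.
Chart row 2 tiled across columns 1-10: k p p p k p p p k p
Wrong side: read the tiled row from column 10 down to 1 and exchange k with p (leave o, x).
Row 2 as worked: k p k k k p k k k p
Counting 9 along the worked row gives k.

Stitch:
k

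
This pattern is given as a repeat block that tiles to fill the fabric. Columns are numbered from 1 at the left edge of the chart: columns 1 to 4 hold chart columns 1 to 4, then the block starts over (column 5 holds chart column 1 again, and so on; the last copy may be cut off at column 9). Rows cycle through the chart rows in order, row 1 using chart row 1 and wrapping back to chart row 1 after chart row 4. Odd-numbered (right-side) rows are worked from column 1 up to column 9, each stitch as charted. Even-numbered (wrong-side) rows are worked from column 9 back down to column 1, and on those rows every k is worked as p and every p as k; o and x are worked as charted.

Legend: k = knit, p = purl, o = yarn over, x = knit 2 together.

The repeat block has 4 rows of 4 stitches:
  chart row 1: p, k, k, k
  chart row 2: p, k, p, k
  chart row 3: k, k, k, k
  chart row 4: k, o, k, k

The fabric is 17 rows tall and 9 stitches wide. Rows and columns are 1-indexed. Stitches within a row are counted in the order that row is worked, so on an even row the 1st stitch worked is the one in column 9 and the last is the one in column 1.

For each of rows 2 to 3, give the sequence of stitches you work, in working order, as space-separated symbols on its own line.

Rows as worked:
k p k p k p k p k
k k k k k k k k k

Derivation:
Row 2: chart row 2, WS - tiled (columns 1-9): p k p k p k p k p; work from column 9 back to 1 with k<->p swapped.
Row 3: chart row 3, RS - tile across columns 1-9 and work as-is.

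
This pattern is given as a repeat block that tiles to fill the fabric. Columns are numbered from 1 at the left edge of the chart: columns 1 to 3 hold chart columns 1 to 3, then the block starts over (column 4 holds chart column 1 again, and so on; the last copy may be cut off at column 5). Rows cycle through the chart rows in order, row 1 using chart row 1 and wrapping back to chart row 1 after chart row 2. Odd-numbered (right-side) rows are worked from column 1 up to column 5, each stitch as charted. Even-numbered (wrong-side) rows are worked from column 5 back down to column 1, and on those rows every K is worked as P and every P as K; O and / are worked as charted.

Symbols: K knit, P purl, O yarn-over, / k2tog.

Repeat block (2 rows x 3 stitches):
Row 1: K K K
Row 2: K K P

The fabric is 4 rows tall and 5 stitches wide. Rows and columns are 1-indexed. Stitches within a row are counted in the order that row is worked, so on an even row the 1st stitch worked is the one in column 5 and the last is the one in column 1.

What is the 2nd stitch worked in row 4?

Stitch:
P

Derivation:
Row 4 uses chart row ((4-1) mod 2)+1 = 2. Row 4 is even, so WS.
Chart row 2 tiled across columns 1-5: K K P K K
WS: work from column 5 back to column 1 (reverse the tiled row), swapping K<->P (O and / unchanged).
Row 4 as worked: P P K P P
Counting 2 along the worked row gives P.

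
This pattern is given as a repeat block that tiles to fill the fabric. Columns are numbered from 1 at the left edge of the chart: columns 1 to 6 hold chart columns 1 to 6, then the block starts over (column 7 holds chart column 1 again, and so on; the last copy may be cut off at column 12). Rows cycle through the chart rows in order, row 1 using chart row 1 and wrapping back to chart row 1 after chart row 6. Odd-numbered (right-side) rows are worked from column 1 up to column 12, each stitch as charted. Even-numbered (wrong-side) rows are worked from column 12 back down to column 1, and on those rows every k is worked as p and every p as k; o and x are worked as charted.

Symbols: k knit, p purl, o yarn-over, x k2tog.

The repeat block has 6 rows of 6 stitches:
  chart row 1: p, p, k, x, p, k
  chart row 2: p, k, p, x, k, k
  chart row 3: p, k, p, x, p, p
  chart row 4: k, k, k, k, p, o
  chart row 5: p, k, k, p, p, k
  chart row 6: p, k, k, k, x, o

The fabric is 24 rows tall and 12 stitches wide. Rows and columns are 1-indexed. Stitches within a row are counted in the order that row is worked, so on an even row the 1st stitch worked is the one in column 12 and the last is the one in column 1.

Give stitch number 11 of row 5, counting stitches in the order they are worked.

Row 5: (5-1) mod 6 = 4, so use chart row 5. Odd row -> RS.
Chart row 5 tiled across columns 1-12: p k k p p k p k k p p k
RS row: no reversal, no swap; stitch n worked = column n.
Counting 11 along the worked row gives p.

Stitch:
p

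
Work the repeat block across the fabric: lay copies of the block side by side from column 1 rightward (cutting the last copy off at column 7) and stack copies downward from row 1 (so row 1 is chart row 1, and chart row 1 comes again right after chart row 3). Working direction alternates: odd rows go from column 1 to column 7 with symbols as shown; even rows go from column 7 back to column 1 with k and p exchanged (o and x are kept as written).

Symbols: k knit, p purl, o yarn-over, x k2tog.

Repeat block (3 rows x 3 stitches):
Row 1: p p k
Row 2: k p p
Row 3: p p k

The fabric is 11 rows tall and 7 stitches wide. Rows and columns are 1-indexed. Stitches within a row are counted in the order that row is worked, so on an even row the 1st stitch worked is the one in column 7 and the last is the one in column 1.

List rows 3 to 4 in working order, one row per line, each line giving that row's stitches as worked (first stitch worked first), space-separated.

== ROWS AS WORKED ==
p p k p p k p
k p k k p k k

Derivation:
Row 3: chart row 3, RS - tile across columns 1-7 and work as-is.
Row 4: chart row 1, WS - tiled (columns 1-7): p p k p p k p; work from column 7 back to 1 with k<->p swapped.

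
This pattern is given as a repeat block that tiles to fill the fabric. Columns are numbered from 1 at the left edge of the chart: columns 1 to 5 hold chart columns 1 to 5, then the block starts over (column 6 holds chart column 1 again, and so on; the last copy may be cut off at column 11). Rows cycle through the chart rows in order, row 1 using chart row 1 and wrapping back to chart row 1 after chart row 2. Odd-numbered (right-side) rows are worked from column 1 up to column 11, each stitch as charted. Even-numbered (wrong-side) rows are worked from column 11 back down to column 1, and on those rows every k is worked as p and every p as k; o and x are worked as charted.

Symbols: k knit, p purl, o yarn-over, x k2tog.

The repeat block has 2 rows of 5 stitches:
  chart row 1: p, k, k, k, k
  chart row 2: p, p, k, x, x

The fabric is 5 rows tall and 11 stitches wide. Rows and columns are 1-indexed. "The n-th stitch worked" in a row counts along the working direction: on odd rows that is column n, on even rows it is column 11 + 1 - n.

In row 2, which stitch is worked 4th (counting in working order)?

== STITCH ==
p

Derivation:
For row 2: chart row = ((2-1) mod 2) + 1 = 2; this is a WS (even) row.
Chart row 2 tiled across columns 1-11: p p k x x p p k x x p
WS: work from column 11 back to column 1 (reverse the tiled row), swapping k<->p (o and x unchanged).
Row 2 as worked: k x x p k k x x p k k
The 4th stitch worked is p.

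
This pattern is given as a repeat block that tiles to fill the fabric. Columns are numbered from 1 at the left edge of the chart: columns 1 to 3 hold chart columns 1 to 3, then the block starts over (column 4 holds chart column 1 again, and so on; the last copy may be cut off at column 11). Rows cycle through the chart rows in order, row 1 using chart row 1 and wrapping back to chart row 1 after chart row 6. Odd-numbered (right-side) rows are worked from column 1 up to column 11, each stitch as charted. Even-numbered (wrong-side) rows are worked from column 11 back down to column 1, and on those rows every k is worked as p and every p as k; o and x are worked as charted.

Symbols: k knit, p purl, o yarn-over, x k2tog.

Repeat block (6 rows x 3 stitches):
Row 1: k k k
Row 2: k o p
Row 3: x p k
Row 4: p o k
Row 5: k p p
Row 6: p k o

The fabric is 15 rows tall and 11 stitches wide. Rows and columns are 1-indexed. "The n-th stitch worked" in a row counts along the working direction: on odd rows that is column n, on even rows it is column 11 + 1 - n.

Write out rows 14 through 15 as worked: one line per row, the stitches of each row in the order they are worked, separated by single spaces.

Result:
o p k o p k o p k o p
x p k x p k x p k x p

Derivation:
Row 14: chart row 2, WS - tiled (columns 1-11): k o p k o p k o p k o; work from column 11 back to 1 with k<->p swapped.
Row 15: chart row 3, RS - tile across columns 1-11 and work as-is.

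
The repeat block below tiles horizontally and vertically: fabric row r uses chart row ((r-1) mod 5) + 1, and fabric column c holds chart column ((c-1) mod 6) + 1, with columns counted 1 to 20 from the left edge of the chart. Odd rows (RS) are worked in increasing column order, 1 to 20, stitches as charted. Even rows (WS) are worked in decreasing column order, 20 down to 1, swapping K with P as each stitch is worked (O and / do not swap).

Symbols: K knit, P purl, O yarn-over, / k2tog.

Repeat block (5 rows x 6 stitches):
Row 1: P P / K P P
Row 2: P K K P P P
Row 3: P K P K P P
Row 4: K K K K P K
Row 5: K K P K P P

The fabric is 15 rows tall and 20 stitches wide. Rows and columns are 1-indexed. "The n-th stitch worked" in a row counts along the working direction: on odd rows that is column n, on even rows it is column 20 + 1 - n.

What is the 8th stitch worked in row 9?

Row 9: (9-1) mod 5 = 3, so use chart row 4. Odd row -> RS.
Chart row 4 tiled across columns 1-20: K K K K P K K K K K P K K K K K P K K K
RS row: no reversal, no swap; stitch n worked = column n.
The 8th stitch worked is K.

Stitch:
K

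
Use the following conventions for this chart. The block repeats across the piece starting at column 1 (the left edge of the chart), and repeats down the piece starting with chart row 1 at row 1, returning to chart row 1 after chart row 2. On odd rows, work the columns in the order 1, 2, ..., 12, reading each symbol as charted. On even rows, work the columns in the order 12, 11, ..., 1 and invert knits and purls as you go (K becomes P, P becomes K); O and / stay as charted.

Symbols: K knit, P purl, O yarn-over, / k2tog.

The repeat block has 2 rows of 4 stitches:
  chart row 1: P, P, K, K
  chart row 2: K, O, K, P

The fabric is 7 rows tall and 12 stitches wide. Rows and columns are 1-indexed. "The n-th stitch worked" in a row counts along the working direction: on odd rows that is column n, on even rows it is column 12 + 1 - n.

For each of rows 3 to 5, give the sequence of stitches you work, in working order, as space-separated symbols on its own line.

Row 3: chart row 1, RS - tile across columns 1-12 and work as-is.
Row 4: chart row 2, WS - tiled (columns 1-12): K O K P K O K P K O K P; work from column 12 back to 1 with K<->P swapped.
Row 5: chart row 1, RS - tile across columns 1-12 and work as-is.

== ROWS AS WORKED ==
P P K K P P K K P P K K
K P O P K P O P K P O P
P P K K P P K K P P K K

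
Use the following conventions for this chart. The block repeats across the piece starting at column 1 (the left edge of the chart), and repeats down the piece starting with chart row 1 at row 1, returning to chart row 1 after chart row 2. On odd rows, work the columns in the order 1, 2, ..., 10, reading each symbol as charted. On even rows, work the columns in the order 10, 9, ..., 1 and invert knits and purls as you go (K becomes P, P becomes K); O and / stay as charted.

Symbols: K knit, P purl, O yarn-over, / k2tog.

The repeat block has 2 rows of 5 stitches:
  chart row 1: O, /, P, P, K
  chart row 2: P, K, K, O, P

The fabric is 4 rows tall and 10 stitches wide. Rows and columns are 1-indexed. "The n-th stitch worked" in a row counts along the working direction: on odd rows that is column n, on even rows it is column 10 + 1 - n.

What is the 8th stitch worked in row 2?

== STITCH ==
P

Derivation:
Row 2: (2-1) mod 2 = 1, so use chart row 2. Even row -> WS.
Chart row 2 tiled across columns 1-10: P K K O P P K K O P
Wrong side: read the tiled row from column 10 down to 1 and exchange K with P (leave O, /).
Row 2 as worked: K O P P K K O P P K
Counting 8 along the worked row gives P.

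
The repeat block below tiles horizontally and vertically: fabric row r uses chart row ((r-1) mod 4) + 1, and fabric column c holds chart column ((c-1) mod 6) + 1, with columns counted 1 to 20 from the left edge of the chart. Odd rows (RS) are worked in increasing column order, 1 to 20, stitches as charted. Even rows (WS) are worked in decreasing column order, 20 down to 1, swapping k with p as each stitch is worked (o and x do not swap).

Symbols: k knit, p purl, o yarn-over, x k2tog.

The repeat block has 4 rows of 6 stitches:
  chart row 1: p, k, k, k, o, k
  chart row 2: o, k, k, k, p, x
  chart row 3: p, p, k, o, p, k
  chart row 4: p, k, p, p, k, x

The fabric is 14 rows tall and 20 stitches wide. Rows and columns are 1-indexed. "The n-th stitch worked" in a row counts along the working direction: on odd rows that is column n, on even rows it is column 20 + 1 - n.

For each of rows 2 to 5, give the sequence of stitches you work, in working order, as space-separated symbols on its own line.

Row 2: chart row 2, WS - tiled (columns 1-20): o k k k p x o k k k p x o k k k p x o k; work from column 20 back to 1 with k<->p swapped.
Row 3: chart row 3, RS - tile across columns 1-20 and work as-is.
Row 4: chart row 4, WS - tiled (columns 1-20): p k p p k x p k p p k x p k p p k x p k; work from column 20 back to 1 with k<->p swapped.
Row 5: chart row 1, RS - tile across columns 1-20 and work as-is.

== ROWS AS WORKED ==
p o x k p p p o x k p p p o x k p p p o
p p k o p k p p k o p k p p k o p k p p
p k x p k k p k x p k k p k x p k k p k
p k k k o k p k k k o k p k k k o k p k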